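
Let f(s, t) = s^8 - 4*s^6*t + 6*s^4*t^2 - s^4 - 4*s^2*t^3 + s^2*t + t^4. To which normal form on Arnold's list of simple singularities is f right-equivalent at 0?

The Hessian of f at 0 has rank 0. Corank 2; j^3 = s^2*t has shape L^2 M (L != M), so D-series; mu = 5 gives D_5.

D_5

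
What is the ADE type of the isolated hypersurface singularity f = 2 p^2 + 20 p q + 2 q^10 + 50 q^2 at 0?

A_{9}

The Hessian of f at 0 has rank 1. Corank 1: A-series; mu = 9 gives A_9.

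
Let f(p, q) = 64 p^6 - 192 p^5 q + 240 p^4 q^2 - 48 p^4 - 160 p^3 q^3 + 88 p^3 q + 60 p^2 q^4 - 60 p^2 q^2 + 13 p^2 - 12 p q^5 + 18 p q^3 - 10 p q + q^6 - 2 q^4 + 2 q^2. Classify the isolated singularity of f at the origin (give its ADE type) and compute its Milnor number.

Type A_{1}, Milnor number mu = 1.

The Hessian of f at 0 is [[26, -10], [-10, 4]] with rank 2, so corank 0. A Groebner basis of the Jacobian ideal J(f) in C{p,q} is {p, q}; counting standard monomials gives mu = 1. Corank 0: nondegenerate Morse point, so A_1.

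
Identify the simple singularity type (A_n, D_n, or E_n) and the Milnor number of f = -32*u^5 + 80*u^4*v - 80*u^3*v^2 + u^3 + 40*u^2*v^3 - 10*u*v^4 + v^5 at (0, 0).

The Hessian of f at 0 is [[0, 0], [0, 0]] with rank 0, so corank 2. A Groebner basis of the Jacobian ideal J(f) in C{u,v} is {v^5, u*v^3 - v^4/8, u^2}; counting standard monomials gives mu = 8. Corank 2; j^3 = u^3 is a perfect cube, so E-series; the 5-jet and mu = 8 give E_8.

Type E_8, Milnor number mu = 8.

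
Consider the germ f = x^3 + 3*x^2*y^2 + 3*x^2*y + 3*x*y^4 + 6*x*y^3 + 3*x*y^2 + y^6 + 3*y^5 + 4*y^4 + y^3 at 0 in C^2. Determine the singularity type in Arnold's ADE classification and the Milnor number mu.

Type E_{6}, Milnor number mu = 6.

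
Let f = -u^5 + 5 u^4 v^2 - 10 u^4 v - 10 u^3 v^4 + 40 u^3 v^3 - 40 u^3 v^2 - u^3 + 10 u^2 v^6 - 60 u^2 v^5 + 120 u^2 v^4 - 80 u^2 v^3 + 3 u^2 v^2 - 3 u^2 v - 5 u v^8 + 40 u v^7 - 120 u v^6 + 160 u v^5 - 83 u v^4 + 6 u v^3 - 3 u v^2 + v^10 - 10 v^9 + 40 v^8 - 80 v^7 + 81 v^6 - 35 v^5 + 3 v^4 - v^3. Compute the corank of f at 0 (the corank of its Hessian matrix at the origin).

2

The Hessian at 0 is [[0, 0], [0, 0]] of rank 0; hence corank 2.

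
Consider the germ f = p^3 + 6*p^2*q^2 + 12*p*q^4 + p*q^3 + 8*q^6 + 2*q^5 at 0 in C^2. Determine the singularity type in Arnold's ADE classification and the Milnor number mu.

The Hessian of f at 0 is [[0, 0], [0, 0]] with rank 0, so corank 2. A Groebner basis of the Jacobian ideal J(f) in C{p,q} is {-p^2/4 + q^4 - q^3/12, p^3, p^2*q + p^2/12 + q^3/36, p^2/2 + p*q^2 + q^3/6}; counting standard monomials gives mu = 7. Corank 2; j^3 = p^3 is a perfect cube, so E-series; the 4-jet and mu = 7 give E_7.

Type E7, Milnor number mu = 7.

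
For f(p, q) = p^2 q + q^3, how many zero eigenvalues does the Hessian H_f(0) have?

2

Hessian at 0 has rank 0.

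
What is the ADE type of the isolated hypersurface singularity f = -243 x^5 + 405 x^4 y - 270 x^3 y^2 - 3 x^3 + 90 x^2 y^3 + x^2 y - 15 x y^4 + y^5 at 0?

D_6

The Hessian of f at 0 has rank 0. Corank 2; j^3 = -x^2*(3*x - y) has shape L^2 M (L != M), so D-series; mu = 6 gives D_6.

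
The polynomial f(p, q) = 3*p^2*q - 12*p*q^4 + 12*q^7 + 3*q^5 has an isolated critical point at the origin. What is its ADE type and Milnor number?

The Hessian of f at 0 has rank 0. Corank 2; j^3 = 3*p^2*q has shape L^2 M (L != M), so D-series; mu = 6 gives D_6.

Type D_6, Milnor number mu = 6.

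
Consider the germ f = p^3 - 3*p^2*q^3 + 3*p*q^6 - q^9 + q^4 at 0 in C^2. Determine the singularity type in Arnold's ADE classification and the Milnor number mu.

Type E6, Milnor number mu = 6.

The Hessian of f at 0 has rank 0. Corank 2; j^3 = p^3 is a perfect cube, so E-series; the 4-jet and mu = 6 give E_6.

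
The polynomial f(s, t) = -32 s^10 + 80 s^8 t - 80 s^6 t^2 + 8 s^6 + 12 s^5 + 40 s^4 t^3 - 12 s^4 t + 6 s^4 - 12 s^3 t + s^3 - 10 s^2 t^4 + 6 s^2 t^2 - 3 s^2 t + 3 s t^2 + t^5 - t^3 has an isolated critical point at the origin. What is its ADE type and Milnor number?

The Hessian of f at 0 has rank 0. Corank 2; j^3 = (s - t)^3 is a perfect cube, so E-series; the 5-jet and mu = 8 give E_8.

Type E_8, Milnor number mu = 8.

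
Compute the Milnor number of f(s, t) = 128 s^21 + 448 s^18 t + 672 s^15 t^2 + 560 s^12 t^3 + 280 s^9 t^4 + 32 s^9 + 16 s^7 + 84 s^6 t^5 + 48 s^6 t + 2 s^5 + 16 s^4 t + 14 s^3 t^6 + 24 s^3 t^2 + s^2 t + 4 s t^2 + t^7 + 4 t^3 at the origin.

8

The Hessian of f at 0 is [[0, 0], [0, 0]] with rank 0, so corank 2. A Groebner basis of the Jacobian ideal J(f) in C{s,t} is {64*s^2/1017 + s*t^3 + 5113*s*t/16272 + 3065*t^2/8136, -16*s^2/339 - 2387*s*t/10848 + t^4 - 1363*t^2/5424, s^3 - 12*s*t^2 - 16*t^3, s^2*t + 4*s*t^2 + 4*t^3}; counting standard monomials gives mu = 8. Corank 2; j^3 = t*(s + 2*t)^2 has shape L^2 M (L != M), so D-series; mu = 8 gives D_8.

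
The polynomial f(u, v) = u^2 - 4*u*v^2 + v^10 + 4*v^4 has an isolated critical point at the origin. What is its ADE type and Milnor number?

Type A_9, Milnor number mu = 9.

The Hessian of f at 0 is [[2, 0], [0, 0]] with rank 1, so corank 1. A Groebner basis of the Jacobian ideal J(f) in C{u,v} is {u^5, u^4*v, -u/2 + v^2}; counting standard monomials gives mu = 9. Corank 1: A-series; mu = 9 gives A_9.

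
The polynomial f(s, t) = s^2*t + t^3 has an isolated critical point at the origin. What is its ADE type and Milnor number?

The Hessian of f at 0 is [[0, 0], [0, 0]] with rank 0, so corank 2. A Groebner basis of the Jacobian ideal J(f) in C{s,t} is {t^3, s^2 + 3*t^2, s*t}; counting standard monomials gives mu = 4. Corank 2; j^3 = t*(s^2 + t^2) splits into three distinct lines over C (the quadratic factor has nonzero discriminant), so D_4.

Type D_4, Milnor number mu = 4.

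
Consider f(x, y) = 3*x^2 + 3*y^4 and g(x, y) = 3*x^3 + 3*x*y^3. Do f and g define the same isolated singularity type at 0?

No.

The Hessian of f at 0 has rank 1. Corank 1: A-series; mu = 3 gives A_3. The Hessian of g at 0 has rank 0. Corank 2; j^3 = 3*x^3 is a perfect cube, so E-series; the 4-jet and mu = 7 give E_7. f is A_3 but g is E_7, hence not right-equivalent.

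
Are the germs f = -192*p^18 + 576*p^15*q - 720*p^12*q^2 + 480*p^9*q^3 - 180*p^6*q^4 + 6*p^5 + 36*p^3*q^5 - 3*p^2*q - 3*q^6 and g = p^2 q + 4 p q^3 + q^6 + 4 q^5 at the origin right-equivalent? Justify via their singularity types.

The Hessian of f at 0 is [[0, 0], [0, 0]] with rank 0, so corank 2. A Groebner basis of the Jacobian ideal J(f) in C{p,q} is {p^2/6 + q^5, p^3, p*q}; counting standard monomials gives mu = 7. Corank 2; j^3 = -3*p^2*q has shape L^2 M (L != M), so D-series; mu = 7 gives D_7. The Hessian of g at 0 is [[0, 0], [0, 0]] with rank 0, so corank 2. A Groebner basis of the Jacobian ideal J(g) in C{p,q} is {p^3, p^2*q + 2*p^2/3 + 4*p*q^2/3, p*q/2 + q^3}; counting standard monomials gives mu = 7. Corank 2; j^3 = p^2*q has shape L^2 M (L != M), so D-series; mu = 7 gives D_7. Both have type D_7, hence right-equivalent.

Yes.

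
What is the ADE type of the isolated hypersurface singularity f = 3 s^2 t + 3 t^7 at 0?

The Hessian of f at 0 is [[0, 0], [0, 0]] with rank 0, so corank 2. A Groebner basis of the Jacobian ideal J(f) in C{s,t} is {s^2/7 + t^6, s^3, s*t}; counting standard monomials gives mu = 8. Corank 2; j^3 = 3*s^2*t has shape L^2 M (L != M), so D-series; mu = 8 gives D_8.

D_8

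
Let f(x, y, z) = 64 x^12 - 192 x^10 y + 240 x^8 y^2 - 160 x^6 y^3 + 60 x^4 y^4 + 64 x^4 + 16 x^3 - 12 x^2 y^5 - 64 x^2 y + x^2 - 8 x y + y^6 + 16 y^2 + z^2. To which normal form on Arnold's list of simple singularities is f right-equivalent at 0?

A_5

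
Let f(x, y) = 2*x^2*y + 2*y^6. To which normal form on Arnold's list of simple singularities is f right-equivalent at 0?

D_7

The Hessian of f at 0 has rank 0. Corank 2; j^3 = 2*x^2*y has shape L^2 M (L != M), so D-series; mu = 7 gives D_7.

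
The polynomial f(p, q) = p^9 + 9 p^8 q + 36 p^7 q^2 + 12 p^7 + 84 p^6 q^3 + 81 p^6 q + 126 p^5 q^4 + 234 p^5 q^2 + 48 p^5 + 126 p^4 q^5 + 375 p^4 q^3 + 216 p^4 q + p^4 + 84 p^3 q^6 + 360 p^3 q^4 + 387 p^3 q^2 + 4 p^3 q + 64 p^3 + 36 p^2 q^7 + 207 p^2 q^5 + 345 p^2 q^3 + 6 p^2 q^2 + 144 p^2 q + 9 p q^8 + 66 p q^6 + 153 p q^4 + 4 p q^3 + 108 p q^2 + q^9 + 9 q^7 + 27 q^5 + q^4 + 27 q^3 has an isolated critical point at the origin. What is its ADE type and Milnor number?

The Hessian of f at 0 has rank 0. Corank 2; j^3 = (4*p + 3*q)^3 is a perfect cube, so E-series; the 4-jet and mu = 6 give E_6.

Type E_6, Milnor number mu = 6.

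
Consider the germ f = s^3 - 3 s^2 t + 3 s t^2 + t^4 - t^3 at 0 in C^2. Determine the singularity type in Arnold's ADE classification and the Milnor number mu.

The Hessian of f at 0 has rank 0. Corank 2; j^3 = (s - t)^3 is a perfect cube, so E-series; the 4-jet and mu = 6 give E_6.

Type E_{6}, Milnor number mu = 6.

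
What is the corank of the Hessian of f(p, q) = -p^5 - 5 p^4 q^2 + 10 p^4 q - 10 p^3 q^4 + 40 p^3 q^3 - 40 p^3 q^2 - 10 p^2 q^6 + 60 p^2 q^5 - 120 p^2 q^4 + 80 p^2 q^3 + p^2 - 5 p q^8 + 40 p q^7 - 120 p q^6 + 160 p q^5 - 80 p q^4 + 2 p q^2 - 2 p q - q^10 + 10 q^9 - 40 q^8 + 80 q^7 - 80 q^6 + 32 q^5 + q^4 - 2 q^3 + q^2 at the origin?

Hessian at 0 has rank 1.

1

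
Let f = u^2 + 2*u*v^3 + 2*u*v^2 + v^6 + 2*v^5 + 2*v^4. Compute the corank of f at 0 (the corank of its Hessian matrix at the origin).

1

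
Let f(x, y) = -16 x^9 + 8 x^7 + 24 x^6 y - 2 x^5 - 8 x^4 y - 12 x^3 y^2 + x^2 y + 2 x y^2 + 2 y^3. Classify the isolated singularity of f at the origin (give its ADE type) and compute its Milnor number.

Type D4, Milnor number mu = 4.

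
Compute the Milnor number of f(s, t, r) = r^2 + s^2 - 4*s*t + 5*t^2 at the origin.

The Hessian of f at 0 has rank 3. Corank 0: nondegenerate Morse point, so A_1.

1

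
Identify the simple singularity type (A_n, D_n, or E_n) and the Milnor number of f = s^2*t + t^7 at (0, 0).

Type D_8, Milnor number mu = 8.

The Hessian of f at 0 has rank 0. Corank 2; j^3 = s^2*t has shape L^2 M (L != M), so D-series; mu = 8 gives D_8.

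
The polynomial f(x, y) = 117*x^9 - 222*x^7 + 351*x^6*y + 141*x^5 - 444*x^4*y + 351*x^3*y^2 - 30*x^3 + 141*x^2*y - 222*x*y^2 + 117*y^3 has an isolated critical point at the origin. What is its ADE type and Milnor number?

Type D_{4}, Milnor number mu = 4.

The Hessian of f at 0 has rank 0. Corank 2; j^3 = -3*(2*x - 3*y)*(5*x^2 - 16*x*y + 13*y^2) splits into three distinct lines over C (the quadratic factor has nonzero discriminant), so D_4.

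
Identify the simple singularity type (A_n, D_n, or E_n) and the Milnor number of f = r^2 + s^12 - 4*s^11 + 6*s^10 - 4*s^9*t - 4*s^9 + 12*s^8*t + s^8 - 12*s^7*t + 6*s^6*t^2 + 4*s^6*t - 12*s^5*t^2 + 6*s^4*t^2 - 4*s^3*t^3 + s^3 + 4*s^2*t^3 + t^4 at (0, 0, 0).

Type E6, Milnor number mu = 6.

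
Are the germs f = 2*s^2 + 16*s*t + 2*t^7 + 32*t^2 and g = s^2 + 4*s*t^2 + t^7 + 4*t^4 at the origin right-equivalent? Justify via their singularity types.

The Hessian of f at 0 has rank 1. Corank 1: A-series; mu = 6 gives A_6. The Hessian of g at 0 has rank 1. Corank 1: A-series; mu = 6 gives A_6. Both have type A_6, hence right-equivalent.

Yes.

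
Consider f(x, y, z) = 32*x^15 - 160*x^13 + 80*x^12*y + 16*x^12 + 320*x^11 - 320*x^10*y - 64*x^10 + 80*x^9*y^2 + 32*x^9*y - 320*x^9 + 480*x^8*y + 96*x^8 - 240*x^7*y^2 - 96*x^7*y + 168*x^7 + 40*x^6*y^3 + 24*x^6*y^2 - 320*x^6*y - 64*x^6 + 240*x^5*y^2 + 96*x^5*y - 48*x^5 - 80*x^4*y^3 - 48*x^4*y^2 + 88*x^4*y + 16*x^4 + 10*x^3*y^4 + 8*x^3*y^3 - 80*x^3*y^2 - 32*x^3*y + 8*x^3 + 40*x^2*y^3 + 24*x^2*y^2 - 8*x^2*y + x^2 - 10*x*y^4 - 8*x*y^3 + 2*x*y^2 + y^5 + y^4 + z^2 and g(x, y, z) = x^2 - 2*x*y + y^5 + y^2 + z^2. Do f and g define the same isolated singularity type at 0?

Yes.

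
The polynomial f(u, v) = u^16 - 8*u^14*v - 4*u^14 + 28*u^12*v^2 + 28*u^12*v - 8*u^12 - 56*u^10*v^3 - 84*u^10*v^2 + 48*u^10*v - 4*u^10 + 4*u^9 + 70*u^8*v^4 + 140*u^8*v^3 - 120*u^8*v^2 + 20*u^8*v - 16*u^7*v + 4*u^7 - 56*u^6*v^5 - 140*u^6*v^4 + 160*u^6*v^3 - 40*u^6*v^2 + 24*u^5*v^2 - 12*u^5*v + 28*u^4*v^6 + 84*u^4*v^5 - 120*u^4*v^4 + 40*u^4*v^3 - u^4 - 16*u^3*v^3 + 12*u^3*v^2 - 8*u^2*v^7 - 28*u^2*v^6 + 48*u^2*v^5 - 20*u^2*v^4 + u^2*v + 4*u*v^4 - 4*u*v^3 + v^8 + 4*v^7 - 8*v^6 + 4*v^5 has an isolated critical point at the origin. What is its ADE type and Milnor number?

The Hessian of f at 0 has rank 0. Corank 2; j^3 = u^2*v has shape L^2 M (L != M), so D-series; mu = 9 gives D_9.

Type D_{9}, Milnor number mu = 9.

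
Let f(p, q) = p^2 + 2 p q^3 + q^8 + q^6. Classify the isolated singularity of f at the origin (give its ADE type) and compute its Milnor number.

The Hessian of f at 0 has rank 1. Corank 1: A-series; mu = 7 gives A_7.

Type A_{7}, Milnor number mu = 7.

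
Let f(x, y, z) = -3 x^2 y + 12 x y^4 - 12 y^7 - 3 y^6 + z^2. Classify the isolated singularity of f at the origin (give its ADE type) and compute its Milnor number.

Type D7, Milnor number mu = 7.

The Hessian of f at 0 is [[0, 0, 0], [0, 0, 0], [0, 0, 2]] with rank 1, so corank 2. A Groebner basis of the Jacobian ideal J(f) in C{x,y,z} is {-x*y/2 + y^4, x^3, x^2*y, x^2/3 + x*y^2, z}; counting standard monomials gives mu = 7. Corank 2; j^3 = -3*x^2*y has shape L^2 M (L != M), so D-series; mu = 7 gives D_7.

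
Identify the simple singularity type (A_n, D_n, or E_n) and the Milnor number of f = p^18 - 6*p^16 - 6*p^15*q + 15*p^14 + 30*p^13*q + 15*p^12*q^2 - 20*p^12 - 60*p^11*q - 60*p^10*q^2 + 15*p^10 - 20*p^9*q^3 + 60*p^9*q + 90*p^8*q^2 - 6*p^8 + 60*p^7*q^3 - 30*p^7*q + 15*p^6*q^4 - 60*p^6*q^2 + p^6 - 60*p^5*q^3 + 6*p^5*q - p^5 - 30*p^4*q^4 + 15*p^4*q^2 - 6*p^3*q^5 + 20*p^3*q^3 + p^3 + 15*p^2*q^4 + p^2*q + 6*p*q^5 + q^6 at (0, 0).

Type D_{7}, Milnor number mu = 7.

The Hessian of f at 0 has rank 0. Corank 2; j^3 = p^2*(p + q) has shape L^2 M (L != M), so D-series; mu = 7 gives D_7.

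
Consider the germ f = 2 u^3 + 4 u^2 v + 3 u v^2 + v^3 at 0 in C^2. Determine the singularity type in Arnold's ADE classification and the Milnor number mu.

Type D_{4}, Milnor number mu = 4.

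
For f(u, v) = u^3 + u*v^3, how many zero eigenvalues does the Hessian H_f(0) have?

2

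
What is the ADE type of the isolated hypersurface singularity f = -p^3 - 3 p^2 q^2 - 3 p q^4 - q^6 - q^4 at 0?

E_6

The Hessian of f at 0 has rank 0. Corank 2; j^3 = -p^3 is a perfect cube, so E-series; the 4-jet and mu = 6 give E_6.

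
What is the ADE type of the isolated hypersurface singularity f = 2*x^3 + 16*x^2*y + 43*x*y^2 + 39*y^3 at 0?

D_{4}

The Hessian of f at 0 has rank 0. Corank 2; j^3 = (x + 3*y)*(2*x^2 + 10*x*y + 13*y^2) splits into three distinct lines over C (the quadratic factor has nonzero discriminant), so D_4.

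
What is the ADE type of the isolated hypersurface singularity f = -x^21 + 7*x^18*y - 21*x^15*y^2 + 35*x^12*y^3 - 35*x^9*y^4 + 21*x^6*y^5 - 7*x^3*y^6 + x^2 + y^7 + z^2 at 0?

A_{6}

The Hessian of f at 0 is [[2, 0, 0], [0, 0, 0], [0, 0, 2]] with rank 2, so corank 1. A Groebner basis of the Jacobian ideal J(f) in C{x,y,z} is {y^6, x, z}; counting standard monomials gives mu = 6. Corank 1: A-series; mu = 6 gives A_6.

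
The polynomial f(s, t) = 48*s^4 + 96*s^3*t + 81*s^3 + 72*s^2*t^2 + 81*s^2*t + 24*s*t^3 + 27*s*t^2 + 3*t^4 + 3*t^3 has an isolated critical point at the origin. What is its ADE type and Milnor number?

The Hessian of f at 0 is [[0, 0], [0, 0]] with rank 0, so corank 2. A Groebner basis of the Jacobian ideal J(f) in C{s,t} is {t^4, s*t^2 + 7*t^3/18, s^2 + 2*s*t/3 + t^2/9}; counting standard monomials gives mu = 6. Corank 2; j^3 = 3*(3*s + t)^3 is a perfect cube, so E-series; the 4-jet and mu = 6 give E_6.

Type E_6, Milnor number mu = 6.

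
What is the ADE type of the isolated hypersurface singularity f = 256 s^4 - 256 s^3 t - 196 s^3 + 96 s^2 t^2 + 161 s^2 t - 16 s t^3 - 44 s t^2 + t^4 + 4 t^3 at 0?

D5

The Hessian of f at 0 is [[0, 0], [0, 0]] with rank 0, so corank 2. A Groebner basis of the Jacobian ideal J(f) in C{s,t} is {s*t^2 + 343*s*t/8 - 49*t^2/4, 2401*s*t/16 + t^3 - 343*t^2/8, s^2 - 15*s*t/28 + t^2/14}; counting standard monomials gives mu = 5. Corank 2; j^3 = -(4*s - t)*(7*s - 2*t)^2 has shape L^2 M (L != M), so D-series; mu = 5 gives D_5.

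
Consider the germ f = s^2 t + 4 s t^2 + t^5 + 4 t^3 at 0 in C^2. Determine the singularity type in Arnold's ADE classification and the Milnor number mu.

The Hessian of f at 0 is [[0, 0], [0, 0]] with rank 0, so corank 2. A Groebner basis of the Jacobian ideal J(f) in C{s,t} is {s^2/5 + t^4 - 4*t^2/5, s^3 + 8*t^3, s*t + 2*t^2}; counting standard monomials gives mu = 6. Corank 2; j^3 = t*(s + 2*t)^2 has shape L^2 M (L != M), so D-series; mu = 6 gives D_6.

Type D_{6}, Milnor number mu = 6.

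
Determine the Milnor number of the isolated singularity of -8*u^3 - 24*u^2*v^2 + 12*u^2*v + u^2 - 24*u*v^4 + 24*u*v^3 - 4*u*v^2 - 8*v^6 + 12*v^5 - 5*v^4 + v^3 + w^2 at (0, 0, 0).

2

The Hessian of f at 0 is [[2, 0, 0], [0, 0, 0], [0, 0, 2]] with rank 2, so corank 1. A Groebner basis of the Jacobian ideal J(f) in C{u,v,w} is {v^2, u, w}; counting standard monomials gives mu = 2. Corank 1: A-series; mu = 2 gives A_2.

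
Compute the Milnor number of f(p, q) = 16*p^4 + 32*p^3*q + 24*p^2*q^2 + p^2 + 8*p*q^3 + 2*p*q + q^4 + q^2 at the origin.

The Hessian of f at 0 is [[2, 2], [2, 2]] with rank 1, so corank 1. A Groebner basis of the Jacobian ideal J(f) in C{p,q} is {q^3, p + q}; counting standard monomials gives mu = 3. Corank 1: A-series; mu = 3 gives A_3.

3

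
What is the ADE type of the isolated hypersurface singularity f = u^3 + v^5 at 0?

E_8

The Hessian of f at 0 has rank 0. Corank 2; j^3 = u^3 is a perfect cube, so E-series; the 5-jet and mu = 8 give E_8.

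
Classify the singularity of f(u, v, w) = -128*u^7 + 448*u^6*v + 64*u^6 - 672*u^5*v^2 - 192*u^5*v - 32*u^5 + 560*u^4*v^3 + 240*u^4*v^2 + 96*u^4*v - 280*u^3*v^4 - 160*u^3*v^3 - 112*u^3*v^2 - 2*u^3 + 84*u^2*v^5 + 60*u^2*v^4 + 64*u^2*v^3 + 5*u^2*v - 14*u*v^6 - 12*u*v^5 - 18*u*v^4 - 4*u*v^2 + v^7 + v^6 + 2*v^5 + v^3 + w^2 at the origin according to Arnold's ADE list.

D7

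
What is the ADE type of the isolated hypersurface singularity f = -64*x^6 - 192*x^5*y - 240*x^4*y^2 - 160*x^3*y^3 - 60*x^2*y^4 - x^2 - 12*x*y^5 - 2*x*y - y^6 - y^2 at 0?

A_{5}

The Hessian of f at 0 has rank 1. Corank 1: A-series; mu = 5 gives A_5.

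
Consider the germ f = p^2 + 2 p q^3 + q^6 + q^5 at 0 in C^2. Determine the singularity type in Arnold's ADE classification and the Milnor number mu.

Type A4, Milnor number mu = 4.

The Hessian of f at 0 has rank 1. Corank 1: A-series; mu = 4 gives A_4.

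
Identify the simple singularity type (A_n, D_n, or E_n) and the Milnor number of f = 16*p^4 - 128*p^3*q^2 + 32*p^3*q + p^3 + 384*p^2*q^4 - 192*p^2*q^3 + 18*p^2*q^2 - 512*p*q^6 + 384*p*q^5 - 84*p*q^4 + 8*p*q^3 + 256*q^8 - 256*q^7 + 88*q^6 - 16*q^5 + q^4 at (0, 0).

Type E6, Milnor number mu = 6.

The Hessian of f at 0 has rank 0. Corank 2; j^3 = p^3 is a perfect cube, so E-series; the 4-jet and mu = 6 give E_6.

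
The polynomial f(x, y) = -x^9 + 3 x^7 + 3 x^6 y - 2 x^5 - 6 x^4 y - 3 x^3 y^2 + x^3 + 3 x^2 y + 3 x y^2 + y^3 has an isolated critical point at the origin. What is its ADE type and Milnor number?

Type E8, Milnor number mu = 8.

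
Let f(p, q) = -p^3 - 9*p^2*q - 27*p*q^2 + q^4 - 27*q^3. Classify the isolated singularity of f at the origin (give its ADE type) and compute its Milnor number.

The Hessian of f at 0 is [[0, 0], [0, 0]] with rank 0, so corank 2. A Groebner basis of the Jacobian ideal J(f) in C{p,q} is {q^3, p^2 + 6*p*q + 9*q^2}; counting standard monomials gives mu = 6. Corank 2; j^3 = -(p + 3*q)^3 is a perfect cube, so E-series; the 4-jet and mu = 6 give E_6.

Type E6, Milnor number mu = 6.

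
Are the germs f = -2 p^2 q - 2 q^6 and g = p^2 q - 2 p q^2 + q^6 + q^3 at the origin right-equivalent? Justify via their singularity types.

The Hessian of f at 0 is [[0, 0], [0, 0]] with rank 0, so corank 2. A Groebner basis of the Jacobian ideal J(f) in C{p,q} is {p^2/6 + q^5, p^3, p*q}; counting standard monomials gives mu = 7. Corank 2; j^3 = -2*p^2*q has shape L^2 M (L != M), so D-series; mu = 7 gives D_7. The Hessian of g at 0 is [[0, 0], [0, 0]] with rank 0, so corank 2. A Groebner basis of the Jacobian ideal J(g) in C{p,q} is {p^2/6 + q^5 - q^2/6, p^3 - q^3, p*q - q^2}; counting standard monomials gives mu = 7. Corank 2; j^3 = q*(p - q)^2 has shape L^2 M (L != M), so D-series; mu = 7 gives D_7. Both have type D_7, hence right-equivalent.

Yes.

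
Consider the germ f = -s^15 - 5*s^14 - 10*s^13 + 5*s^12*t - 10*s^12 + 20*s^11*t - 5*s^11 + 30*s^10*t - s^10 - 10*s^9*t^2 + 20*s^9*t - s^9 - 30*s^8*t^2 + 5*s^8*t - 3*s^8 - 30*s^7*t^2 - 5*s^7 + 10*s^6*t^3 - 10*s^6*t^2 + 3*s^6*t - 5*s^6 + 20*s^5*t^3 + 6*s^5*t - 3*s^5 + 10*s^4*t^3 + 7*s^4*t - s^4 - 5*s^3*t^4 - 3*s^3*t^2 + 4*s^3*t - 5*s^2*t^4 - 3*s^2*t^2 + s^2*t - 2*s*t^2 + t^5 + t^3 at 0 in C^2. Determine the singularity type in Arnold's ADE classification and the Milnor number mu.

Type D_{6}, Milnor number mu = 6.

The Hessian of f at 0 is [[0, 0], [0, 0]] with rank 0, so corank 2. A Groebner basis of the Jacobian ideal J(f) in C{s,t} is {s^3 - s^2/2 + 2*s*t - 3*t^2/2, s^2*t - s^2/4 + 3*s*t/2 - 5*t^2/4, s*t^2 + s*t - t^2, s^2/4 + s*t/2 + t^3 - 3*t^2/4}; counting standard monomials gives mu = 6. Corank 2; j^3 = t*(s - t)^2 has shape L^2 M (L != M), so D-series; mu = 6 gives D_6.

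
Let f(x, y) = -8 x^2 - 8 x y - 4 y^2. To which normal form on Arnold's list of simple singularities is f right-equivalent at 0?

The Hessian of f at 0 has rank 2. Corank 0: nondegenerate Morse point, so A_1.

A_1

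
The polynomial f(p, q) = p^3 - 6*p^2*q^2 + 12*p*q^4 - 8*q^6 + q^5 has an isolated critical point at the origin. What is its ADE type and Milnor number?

Type E8, Milnor number mu = 8.

The Hessian of f at 0 has rank 0. Corank 2; j^3 = p^3 is a perfect cube, so E-series; the 5-jet and mu = 8 give E_8.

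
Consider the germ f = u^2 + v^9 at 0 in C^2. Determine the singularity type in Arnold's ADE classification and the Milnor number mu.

Type A8, Milnor number mu = 8.

The Hessian of f at 0 has rank 1. Corank 1: A-series; mu = 8 gives A_8.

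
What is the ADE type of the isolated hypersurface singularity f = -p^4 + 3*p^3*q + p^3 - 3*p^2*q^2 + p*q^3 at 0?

E_{7}

The Hessian of f at 0 is [[0, 0], [0, 0]] with rank 0, so corank 2. A Groebner basis of the Jacobian ideal J(f) in C{p,q} is {3*p^2 + q^4 + q^3, p^3, p^2*q - p^2 - q^3/3, -2*p^2 + p*q^2 - 2*q^3/3}; counting standard monomials gives mu = 7. Corank 2; j^3 = p^3 is a perfect cube, so E-series; the 4-jet and mu = 7 give E_7.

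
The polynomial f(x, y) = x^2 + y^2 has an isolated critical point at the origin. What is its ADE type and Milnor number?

Type A_{1}, Milnor number mu = 1.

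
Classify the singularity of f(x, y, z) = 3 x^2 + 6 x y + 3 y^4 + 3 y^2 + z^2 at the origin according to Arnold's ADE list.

A_3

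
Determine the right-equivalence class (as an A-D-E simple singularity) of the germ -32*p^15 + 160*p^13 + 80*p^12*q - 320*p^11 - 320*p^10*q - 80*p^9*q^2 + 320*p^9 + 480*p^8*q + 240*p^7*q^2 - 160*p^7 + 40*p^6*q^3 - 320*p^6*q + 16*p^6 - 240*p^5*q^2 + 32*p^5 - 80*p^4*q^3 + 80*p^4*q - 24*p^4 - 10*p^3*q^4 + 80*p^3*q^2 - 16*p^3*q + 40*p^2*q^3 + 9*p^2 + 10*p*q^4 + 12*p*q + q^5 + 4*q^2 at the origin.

The Hessian of f at 0 is [[18, 12], [12, 8]] with rank 1, so corank 1. A Groebner basis of the Jacobian ideal J(f) in C{p,q} is {81*p/32 + q^3 + 27*q/16, p^2 - 4*q^2/9, p*q + 2*q^2/3}; counting standard monomials gives mu = 4. Corank 1: A-series; mu = 4 gives A_4.

A4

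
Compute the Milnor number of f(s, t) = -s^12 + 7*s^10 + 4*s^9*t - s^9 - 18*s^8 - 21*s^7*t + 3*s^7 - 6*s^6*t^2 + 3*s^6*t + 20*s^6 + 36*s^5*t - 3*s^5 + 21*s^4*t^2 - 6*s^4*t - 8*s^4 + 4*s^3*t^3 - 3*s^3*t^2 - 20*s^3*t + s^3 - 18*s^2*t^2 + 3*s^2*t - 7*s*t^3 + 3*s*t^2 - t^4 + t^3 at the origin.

7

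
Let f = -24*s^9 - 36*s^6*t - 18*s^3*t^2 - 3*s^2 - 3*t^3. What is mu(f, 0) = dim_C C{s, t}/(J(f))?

2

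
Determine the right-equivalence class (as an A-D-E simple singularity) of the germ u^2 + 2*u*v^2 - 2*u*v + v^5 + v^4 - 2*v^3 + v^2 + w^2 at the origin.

The Hessian of f at 0 is [[2, -2, 0], [-2, 2, 0], [0, 0, 2]] with rank 2, so corank 1. A Groebner basis of the Jacobian ideal J(f) in C{u,v,w} is {u^2 - 2*u*v - u + v, u + v^2 - v, w}; counting standard monomials gives mu = 4. Corank 1: A-series; mu = 4 gives A_4.

A4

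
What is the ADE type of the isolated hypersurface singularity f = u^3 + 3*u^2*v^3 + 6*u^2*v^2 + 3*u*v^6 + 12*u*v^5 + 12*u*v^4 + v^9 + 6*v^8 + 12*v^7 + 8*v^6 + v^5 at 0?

E8

The Hessian of f at 0 is [[0, 0], [0, 0]] with rank 0, so corank 2. A Groebner basis of the Jacobian ideal J(f) in C{u,v} is {u^2/2 + u*v^3 + 2*u*v^2, v^4, u^3, u^2*v - 2*u^2 - 8*u*v^2}; counting standard monomials gives mu = 8. Corank 2; j^3 = u^3 is a perfect cube, so E-series; the 5-jet and mu = 8 give E_8.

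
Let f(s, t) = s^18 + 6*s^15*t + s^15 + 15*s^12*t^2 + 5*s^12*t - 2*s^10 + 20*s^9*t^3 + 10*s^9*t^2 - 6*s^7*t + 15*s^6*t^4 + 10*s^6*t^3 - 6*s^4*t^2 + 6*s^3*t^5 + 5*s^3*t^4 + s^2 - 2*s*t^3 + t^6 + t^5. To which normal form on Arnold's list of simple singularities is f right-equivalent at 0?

A4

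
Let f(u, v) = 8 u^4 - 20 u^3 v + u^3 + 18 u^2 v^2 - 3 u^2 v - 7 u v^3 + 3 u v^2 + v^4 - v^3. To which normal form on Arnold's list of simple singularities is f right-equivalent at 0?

E_7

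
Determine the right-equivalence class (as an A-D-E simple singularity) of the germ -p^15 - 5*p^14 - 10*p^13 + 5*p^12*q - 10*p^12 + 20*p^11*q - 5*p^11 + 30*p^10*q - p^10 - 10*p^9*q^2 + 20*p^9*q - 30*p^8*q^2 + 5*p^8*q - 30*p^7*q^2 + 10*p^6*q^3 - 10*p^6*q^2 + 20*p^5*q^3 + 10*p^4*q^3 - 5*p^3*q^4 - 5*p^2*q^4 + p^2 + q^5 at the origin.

The Hessian of f at 0 has rank 1. Corank 1: A-series; mu = 4 gives A_4.

A_{4}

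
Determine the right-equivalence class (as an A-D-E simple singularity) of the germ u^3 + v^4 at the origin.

The Hessian of f at 0 is [[0, 0], [0, 0]] with rank 0, so corank 2. A Groebner basis of the Jacobian ideal J(f) in C{u,v} is {v^3, u^2}; counting standard monomials gives mu = 6. Corank 2; j^3 = u^3 is a perfect cube, so E-series; the 4-jet and mu = 6 give E_6.

E_6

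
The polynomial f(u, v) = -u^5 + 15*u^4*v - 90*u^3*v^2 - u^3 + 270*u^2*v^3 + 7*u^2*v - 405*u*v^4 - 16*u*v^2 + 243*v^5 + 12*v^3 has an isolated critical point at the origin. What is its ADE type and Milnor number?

Type D6, Milnor number mu = 6.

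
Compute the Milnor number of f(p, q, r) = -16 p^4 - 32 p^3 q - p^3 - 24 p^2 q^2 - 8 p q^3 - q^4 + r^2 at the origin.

6

The Hessian of f at 0 is [[0, 0, 0], [0, 0, 0], [0, 0, 2]] with rank 1, so corank 2. A Groebner basis of the Jacobian ideal J(f) in C{p,q,r} is {q^4, p*q^2 + q^3/6, p^2, r}; counting standard monomials gives mu = 6. Corank 2; j^3 = -p^3 is a perfect cube, so E-series; the 4-jet and mu = 6 give E_6.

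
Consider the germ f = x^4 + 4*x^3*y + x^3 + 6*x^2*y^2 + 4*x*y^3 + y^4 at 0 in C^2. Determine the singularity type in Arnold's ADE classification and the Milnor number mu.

Type E_{6}, Milnor number mu = 6.

The Hessian of f at 0 has rank 0. Corank 2; j^3 = x^3 is a perfect cube, so E-series; the 4-jet and mu = 6 give E_6.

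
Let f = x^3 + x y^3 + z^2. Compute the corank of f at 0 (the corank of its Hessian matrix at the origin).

2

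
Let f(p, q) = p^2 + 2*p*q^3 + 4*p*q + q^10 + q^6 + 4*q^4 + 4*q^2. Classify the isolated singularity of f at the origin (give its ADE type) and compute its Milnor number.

The Hessian of f at 0 has rank 1. Corank 1: A-series; mu = 9 gives A_9.

Type A_9, Milnor number mu = 9.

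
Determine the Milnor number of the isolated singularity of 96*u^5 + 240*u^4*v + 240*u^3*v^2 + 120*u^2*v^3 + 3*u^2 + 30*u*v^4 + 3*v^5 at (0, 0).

4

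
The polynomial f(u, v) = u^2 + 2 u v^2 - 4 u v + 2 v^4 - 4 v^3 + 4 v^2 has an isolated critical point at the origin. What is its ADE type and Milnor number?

The Hessian of f at 0 has rank 1. Corank 1: A-series; mu = 3 gives A_3.

Type A_3, Milnor number mu = 3.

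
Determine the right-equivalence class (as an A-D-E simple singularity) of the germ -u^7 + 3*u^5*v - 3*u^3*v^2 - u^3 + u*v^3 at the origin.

E_7

The Hessian of f at 0 has rank 0. Corank 2; j^3 = -u^3 is a perfect cube, so E-series; the 4-jet and mu = 7 give E_7.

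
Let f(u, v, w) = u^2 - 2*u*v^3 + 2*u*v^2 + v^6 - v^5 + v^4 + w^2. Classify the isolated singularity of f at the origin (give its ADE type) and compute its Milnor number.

Type A_{4}, Milnor number mu = 4.

The Hessian of f at 0 is [[2, 0, 0], [0, 0, 0], [0, 0, 2]] with rank 2, so corank 1. A Groebner basis of the Jacobian ideal J(f) in C{u,v,w} is {-u + v^3 - v^2, u^2, u*v + u + v^2, w}; counting standard monomials gives mu = 4. Corank 1: A-series; mu = 4 gives A_4.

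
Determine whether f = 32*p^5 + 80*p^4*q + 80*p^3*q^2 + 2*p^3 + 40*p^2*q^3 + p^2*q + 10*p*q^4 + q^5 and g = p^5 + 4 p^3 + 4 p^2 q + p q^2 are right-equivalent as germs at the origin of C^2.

Yes.

The Hessian of f at 0 has rank 0. Corank 2; j^3 = p^2*(2*p + q) has shape L^2 M (L != M), so D-series; mu = 6 gives D_6. The Hessian of g at 0 has rank 0. Corank 2; j^3 = p*(2*p + q)^2 has shape L^2 M (L != M), so D-series; mu = 6 gives D_6. Both have type D_6, hence right-equivalent.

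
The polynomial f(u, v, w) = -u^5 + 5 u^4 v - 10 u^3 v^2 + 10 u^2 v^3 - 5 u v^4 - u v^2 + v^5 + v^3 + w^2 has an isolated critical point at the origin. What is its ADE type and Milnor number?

Type D_6, Milnor number mu = 6.

The Hessian of f at 0 has rank 1. Corank 2; j^3 = -v^2*(u - v) has shape L^2 M (L != M), so D-series; mu = 6 gives D_6.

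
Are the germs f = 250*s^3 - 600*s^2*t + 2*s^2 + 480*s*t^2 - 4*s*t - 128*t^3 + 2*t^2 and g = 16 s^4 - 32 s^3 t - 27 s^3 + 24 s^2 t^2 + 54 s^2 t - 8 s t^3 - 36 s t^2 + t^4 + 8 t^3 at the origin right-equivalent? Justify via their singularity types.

The Hessian of f at 0 has rank 1. Corank 1: A-series; mu = 2 gives A_2. The Hessian of g at 0 has rank 0. Corank 2; j^3 = -(3*s - 2*t)^3 is a perfect cube, so E-series; the 4-jet and mu = 6 give E_6. f is A_2 but g is E_6, hence not right-equivalent.

No.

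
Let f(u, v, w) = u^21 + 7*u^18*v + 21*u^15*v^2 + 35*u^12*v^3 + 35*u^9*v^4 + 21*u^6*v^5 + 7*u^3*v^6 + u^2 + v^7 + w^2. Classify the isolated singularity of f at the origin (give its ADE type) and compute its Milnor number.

The Hessian of f at 0 has rank 2. Corank 1: A-series; mu = 6 gives A_6.

Type A_{6}, Milnor number mu = 6.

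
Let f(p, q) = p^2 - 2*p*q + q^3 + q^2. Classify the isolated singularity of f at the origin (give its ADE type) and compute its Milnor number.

Type A_2, Milnor number mu = 2.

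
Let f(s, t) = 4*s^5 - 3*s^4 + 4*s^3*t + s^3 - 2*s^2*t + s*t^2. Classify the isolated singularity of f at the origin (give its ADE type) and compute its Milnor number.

Type D5, Milnor number mu = 5.

The Hessian of f at 0 is [[0, 0], [0, 0]] with rank 0, so corank 2. A Groebner basis of the Jacobian ideal J(f) in C{s,t} is {s*t^2 - s*t/6 + t^2/6, -s*t/6 + t^3 + t^2/6, s^2 - 4*s*t/3 + t^2/3}; counting standard monomials gives mu = 5. Corank 2; j^3 = s*(s - t)^2 has shape L^2 M (L != M), so D-series; mu = 5 gives D_5.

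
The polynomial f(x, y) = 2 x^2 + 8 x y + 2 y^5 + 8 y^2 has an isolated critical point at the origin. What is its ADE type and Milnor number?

Type A4, Milnor number mu = 4.

The Hessian of f at 0 has rank 1. Corank 1: A-series; mu = 4 gives A_4.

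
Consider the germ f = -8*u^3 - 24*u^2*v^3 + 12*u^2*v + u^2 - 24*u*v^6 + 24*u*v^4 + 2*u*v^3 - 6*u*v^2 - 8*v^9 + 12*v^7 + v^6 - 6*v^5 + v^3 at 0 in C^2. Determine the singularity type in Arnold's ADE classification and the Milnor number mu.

The Hessian of f at 0 is [[2, 0], [0, 0]] with rank 1, so corank 1. A Groebner basis of the Jacobian ideal J(f) in C{u,v} is {v^2, u}; counting standard monomials gives mu = 2. Corank 1: A-series; mu = 2 gives A_2.

Type A_{2}, Milnor number mu = 2.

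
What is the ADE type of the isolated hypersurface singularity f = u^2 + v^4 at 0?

A_{3}

The Hessian of f at 0 has rank 1. Corank 1: A-series; mu = 3 gives A_3.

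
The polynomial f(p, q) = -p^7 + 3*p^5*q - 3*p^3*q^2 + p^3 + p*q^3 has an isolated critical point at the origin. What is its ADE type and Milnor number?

Type E7, Milnor number mu = 7.

The Hessian of f at 0 has rank 0. Corank 2; j^3 = p^3 is a perfect cube, so E-series; the 4-jet and mu = 7 give E_7.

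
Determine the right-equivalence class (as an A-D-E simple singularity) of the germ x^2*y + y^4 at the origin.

D5

The Hessian of f at 0 is [[0, 0], [0, 0]] with rank 0, so corank 2. A Groebner basis of the Jacobian ideal J(f) in C{x,y} is {x^3, x^2/4 + y^3, x*y}; counting standard monomials gives mu = 5. Corank 2; j^3 = x^2*y has shape L^2 M (L != M), so D-series; mu = 5 gives D_5.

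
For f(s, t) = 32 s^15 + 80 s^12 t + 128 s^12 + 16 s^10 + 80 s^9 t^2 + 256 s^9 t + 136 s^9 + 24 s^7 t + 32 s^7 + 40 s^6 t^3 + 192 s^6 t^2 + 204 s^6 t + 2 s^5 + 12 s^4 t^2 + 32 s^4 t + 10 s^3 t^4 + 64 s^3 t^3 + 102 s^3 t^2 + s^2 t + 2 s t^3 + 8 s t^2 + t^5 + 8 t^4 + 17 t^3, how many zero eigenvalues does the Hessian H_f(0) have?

2

Hessian at 0 has rank 0.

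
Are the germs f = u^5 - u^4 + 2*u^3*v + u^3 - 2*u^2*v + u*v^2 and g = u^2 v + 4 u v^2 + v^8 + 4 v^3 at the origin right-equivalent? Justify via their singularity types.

No.

The Hessian of f at 0 has rank 0. Corank 2; j^3 = u*(u - v)^2 has shape L^2 M (L != M), so D-series; mu = 5 gives D_5. The Hessian of g at 0 has rank 0. Corank 2; j^3 = v*(u + 2*v)^2 has shape L^2 M (L != M), so D-series; mu = 9 gives D_9. f is D_5 but g is D_9, hence not right-equivalent.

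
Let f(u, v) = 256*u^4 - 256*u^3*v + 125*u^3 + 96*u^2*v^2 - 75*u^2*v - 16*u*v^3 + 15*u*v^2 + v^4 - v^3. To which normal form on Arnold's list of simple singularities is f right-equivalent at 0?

E_6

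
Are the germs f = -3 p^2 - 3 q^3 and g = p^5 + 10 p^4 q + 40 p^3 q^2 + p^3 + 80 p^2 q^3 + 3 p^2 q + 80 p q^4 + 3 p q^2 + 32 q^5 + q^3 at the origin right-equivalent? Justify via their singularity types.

The Hessian of f at 0 has rank 1. Corank 1: A-series; mu = 2 gives A_2. The Hessian of g at 0 has rank 0. Corank 2; j^3 = (p + q)^3 is a perfect cube, so E-series; the 5-jet and mu = 8 give E_8. f is A_2 but g is E_8, hence not right-equivalent.

No.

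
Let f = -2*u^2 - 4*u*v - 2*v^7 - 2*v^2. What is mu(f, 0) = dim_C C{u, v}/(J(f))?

6

The Hessian of f at 0 has rank 1. Corank 1: A-series; mu = 6 gives A_6.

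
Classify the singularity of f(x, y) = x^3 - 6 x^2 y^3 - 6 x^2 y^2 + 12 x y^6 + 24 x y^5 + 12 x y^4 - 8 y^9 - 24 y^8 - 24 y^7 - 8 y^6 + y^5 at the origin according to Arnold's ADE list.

E_{8}

The Hessian of f at 0 is [[0, 0], [0, 0]] with rank 0, so corank 2. A Groebner basis of the Jacobian ideal J(f) in C{x,y} is {-x^2/4 + x*y^3 + x*y^2, y^4, x^3, x^2*y - x^2 + 4*x*y^2}; counting standard monomials gives mu = 8. Corank 2; j^3 = x^3 is a perfect cube, so E-series; the 5-jet and mu = 8 give E_8.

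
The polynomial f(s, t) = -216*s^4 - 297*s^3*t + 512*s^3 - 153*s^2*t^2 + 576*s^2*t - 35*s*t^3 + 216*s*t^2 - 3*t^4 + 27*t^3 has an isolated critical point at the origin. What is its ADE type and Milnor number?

The Hessian of f at 0 has rank 0. Corank 2; j^3 = (8*s + 3*t)^3 is a perfect cube, so E-series; the 4-jet and mu = 7 give E_7.

Type E7, Milnor number mu = 7.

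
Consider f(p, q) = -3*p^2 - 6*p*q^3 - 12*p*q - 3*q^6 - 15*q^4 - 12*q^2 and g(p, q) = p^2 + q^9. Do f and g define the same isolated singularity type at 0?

No.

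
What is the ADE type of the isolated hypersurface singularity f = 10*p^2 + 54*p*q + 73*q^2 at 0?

A_{1}

The Hessian of f at 0 has rank 2. Corank 0: nondegenerate Morse point, so A_1.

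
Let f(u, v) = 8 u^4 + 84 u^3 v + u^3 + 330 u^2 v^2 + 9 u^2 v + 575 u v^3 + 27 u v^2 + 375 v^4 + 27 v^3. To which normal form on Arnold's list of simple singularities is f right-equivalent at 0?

E_{7}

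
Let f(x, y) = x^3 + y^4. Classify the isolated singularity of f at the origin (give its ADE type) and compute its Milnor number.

Type E_{6}, Milnor number mu = 6.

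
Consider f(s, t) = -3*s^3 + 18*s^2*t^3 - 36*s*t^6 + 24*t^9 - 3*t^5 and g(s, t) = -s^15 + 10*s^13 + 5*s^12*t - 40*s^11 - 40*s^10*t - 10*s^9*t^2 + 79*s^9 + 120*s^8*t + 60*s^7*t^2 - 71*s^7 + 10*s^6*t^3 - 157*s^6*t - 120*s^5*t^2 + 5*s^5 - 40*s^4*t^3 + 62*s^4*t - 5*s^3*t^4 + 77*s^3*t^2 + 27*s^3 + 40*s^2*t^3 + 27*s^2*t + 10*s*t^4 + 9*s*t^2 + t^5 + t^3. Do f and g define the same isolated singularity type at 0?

The Hessian of f at 0 has rank 0. Corank 2; j^3 = -3*s^3 is a perfect cube, so E-series; the 5-jet and mu = 8 give E_8. The Hessian of g at 0 has rank 0. Corank 2; j^3 = (3*s + t)^3 is a perfect cube, so E-series; the 5-jet and mu = 8 give E_8. Both have type E_8, hence right-equivalent.

Yes.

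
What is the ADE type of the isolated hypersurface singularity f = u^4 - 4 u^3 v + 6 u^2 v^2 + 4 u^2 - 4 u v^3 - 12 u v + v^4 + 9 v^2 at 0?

The Hessian of f at 0 has rank 1. Corank 1: A-series; mu = 3 gives A_3.

A_3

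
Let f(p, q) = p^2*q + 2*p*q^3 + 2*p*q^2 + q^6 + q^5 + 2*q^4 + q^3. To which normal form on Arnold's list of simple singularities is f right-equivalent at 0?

D_{7}

The Hessian of f at 0 has rank 0. Corank 2; j^3 = q*(p + q)^2 has shape L^2 M (L != M), so D-series; mu = 7 gives D_7.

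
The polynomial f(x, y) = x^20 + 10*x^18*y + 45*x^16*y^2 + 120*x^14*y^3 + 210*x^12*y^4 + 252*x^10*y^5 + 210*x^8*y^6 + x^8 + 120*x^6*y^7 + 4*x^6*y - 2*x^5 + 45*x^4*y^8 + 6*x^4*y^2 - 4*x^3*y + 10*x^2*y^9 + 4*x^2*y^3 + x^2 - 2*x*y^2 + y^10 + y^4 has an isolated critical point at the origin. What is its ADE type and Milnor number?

Type A_9, Milnor number mu = 9.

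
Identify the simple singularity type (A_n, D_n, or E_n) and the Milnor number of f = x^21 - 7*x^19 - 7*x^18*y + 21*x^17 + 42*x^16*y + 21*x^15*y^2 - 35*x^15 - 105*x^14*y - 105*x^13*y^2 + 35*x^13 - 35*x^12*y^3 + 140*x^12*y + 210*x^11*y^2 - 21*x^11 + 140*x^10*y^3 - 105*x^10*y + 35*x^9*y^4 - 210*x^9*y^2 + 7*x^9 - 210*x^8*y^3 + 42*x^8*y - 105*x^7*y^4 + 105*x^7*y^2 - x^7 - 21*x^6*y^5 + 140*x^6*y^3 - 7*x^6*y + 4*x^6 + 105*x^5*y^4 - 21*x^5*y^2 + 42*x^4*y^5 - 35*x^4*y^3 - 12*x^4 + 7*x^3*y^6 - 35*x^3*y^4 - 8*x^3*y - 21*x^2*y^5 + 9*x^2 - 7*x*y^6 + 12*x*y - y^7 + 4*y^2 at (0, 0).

Type A_{6}, Milnor number mu = 6.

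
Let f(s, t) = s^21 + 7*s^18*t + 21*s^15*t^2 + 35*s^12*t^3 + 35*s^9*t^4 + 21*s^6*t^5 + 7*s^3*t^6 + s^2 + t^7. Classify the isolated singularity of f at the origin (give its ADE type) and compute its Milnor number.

Type A_{6}, Milnor number mu = 6.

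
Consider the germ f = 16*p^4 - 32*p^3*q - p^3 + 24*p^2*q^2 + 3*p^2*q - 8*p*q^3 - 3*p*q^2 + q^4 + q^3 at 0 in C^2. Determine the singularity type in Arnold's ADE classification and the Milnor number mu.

Type E_6, Milnor number mu = 6.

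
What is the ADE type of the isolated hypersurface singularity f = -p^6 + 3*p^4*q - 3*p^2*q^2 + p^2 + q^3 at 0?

A_2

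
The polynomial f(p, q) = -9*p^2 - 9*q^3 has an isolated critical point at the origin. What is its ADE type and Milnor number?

The Hessian of f at 0 has rank 1. Corank 1: A-series; mu = 2 gives A_2.

Type A_{2}, Milnor number mu = 2.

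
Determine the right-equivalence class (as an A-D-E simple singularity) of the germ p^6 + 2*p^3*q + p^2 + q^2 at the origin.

The Hessian of f at 0 has rank 2. Corank 0: nondegenerate Morse point, so A_1.

A_{1}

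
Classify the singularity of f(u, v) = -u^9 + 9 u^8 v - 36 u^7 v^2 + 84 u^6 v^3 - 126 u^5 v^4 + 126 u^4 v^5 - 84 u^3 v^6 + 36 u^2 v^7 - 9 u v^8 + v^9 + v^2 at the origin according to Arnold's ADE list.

The Hessian of f at 0 has rank 1. Corank 1: A-series; mu = 8 gives A_8.

A_8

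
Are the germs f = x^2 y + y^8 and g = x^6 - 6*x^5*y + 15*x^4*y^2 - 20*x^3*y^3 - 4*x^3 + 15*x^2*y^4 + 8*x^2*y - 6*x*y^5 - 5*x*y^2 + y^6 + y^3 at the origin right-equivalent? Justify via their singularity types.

The Hessian of f at 0 has rank 0. Corank 2; j^3 = x^2*y has shape L^2 M (L != M), so D-series; mu = 9 gives D_9. The Hessian of g at 0 has rank 0. Corank 2; j^3 = -(x - y)*(2*x - y)^2 has shape L^2 M (L != M), so D-series; mu = 7 gives D_7. f is D_9 but g is D_7, hence not right-equivalent.

No.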